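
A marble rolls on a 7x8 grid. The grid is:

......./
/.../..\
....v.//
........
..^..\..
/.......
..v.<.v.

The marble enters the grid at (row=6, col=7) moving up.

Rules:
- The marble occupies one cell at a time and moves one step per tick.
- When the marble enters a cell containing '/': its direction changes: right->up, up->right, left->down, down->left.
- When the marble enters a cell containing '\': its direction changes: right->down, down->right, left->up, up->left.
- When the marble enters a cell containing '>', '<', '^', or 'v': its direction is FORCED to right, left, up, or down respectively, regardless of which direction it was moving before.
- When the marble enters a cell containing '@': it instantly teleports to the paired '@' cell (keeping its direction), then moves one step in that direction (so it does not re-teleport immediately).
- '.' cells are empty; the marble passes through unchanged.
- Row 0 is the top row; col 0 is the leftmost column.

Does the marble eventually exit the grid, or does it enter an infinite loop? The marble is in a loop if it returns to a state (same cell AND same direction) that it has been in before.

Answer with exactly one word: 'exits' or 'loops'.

Answer: exits

Derivation:
Step 1: enter (6,7), '.' pass, move up to (5,7)
Step 2: enter (5,7), '.' pass, move up to (4,7)
Step 3: enter (4,7), '.' pass, move up to (3,7)
Step 4: enter (3,7), '.' pass, move up to (2,7)
Step 5: enter (2,7), '/' deflects up->right, move right to (2,8)
Step 6: at (2,8) — EXIT via right edge, pos 2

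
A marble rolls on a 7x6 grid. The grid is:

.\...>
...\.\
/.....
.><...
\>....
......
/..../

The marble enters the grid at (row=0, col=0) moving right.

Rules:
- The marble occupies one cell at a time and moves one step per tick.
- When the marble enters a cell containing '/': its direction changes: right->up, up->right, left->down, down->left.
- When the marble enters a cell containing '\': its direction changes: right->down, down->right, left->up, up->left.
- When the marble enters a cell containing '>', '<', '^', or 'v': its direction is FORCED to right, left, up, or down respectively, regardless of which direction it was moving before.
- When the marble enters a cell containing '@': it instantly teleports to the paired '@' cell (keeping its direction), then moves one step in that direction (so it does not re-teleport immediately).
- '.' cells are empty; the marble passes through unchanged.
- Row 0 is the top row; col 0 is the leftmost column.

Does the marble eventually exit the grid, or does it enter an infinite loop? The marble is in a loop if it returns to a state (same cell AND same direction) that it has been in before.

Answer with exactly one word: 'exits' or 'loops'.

Step 1: enter (0,0), '.' pass, move right to (0,1)
Step 2: enter (0,1), '\' deflects right->down, move down to (1,1)
Step 3: enter (1,1), '.' pass, move down to (2,1)
Step 4: enter (2,1), '.' pass, move down to (3,1)
Step 5: enter (3,1), '>' forces down->right, move right to (3,2)
Step 6: enter (3,2), '<' forces right->left, move left to (3,1)
Step 7: enter (3,1), '>' forces left->right, move right to (3,2)
Step 8: at (3,2) dir=right — LOOP DETECTED (seen before)

Answer: loops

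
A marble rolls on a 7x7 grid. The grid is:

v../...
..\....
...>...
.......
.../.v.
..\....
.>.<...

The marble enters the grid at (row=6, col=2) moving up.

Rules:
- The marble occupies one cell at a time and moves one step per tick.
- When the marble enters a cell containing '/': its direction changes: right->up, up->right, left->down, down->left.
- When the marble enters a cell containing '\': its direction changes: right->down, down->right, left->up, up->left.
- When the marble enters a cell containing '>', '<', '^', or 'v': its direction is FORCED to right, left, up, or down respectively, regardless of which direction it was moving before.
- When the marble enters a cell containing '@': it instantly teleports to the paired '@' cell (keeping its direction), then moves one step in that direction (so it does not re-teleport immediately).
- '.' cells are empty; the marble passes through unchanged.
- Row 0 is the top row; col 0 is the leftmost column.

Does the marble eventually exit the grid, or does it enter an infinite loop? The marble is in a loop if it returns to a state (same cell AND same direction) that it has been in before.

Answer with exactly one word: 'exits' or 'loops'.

Answer: exits

Derivation:
Step 1: enter (6,2), '.' pass, move up to (5,2)
Step 2: enter (5,2), '\' deflects up->left, move left to (5,1)
Step 3: enter (5,1), '.' pass, move left to (5,0)
Step 4: enter (5,0), '.' pass, move left to (5,-1)
Step 5: at (5,-1) — EXIT via left edge, pos 5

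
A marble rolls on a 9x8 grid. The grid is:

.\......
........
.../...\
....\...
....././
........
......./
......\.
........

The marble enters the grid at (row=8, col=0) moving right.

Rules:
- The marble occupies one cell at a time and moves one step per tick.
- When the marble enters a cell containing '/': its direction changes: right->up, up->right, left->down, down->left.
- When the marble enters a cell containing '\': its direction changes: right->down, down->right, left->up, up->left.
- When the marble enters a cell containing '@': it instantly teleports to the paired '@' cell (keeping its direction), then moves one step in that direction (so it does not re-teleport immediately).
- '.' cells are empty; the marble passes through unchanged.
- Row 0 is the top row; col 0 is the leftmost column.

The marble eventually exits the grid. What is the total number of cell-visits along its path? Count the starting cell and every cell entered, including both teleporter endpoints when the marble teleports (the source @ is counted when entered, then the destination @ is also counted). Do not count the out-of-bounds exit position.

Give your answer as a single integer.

Answer: 8

Derivation:
Step 1: enter (8,0), '.' pass, move right to (8,1)
Step 2: enter (8,1), '.' pass, move right to (8,2)
Step 3: enter (8,2), '.' pass, move right to (8,3)
Step 4: enter (8,3), '.' pass, move right to (8,4)
Step 5: enter (8,4), '.' pass, move right to (8,5)
Step 6: enter (8,5), '.' pass, move right to (8,6)
Step 7: enter (8,6), '.' pass, move right to (8,7)
Step 8: enter (8,7), '.' pass, move right to (8,8)
Step 9: at (8,8) — EXIT via right edge, pos 8
Path length (cell visits): 8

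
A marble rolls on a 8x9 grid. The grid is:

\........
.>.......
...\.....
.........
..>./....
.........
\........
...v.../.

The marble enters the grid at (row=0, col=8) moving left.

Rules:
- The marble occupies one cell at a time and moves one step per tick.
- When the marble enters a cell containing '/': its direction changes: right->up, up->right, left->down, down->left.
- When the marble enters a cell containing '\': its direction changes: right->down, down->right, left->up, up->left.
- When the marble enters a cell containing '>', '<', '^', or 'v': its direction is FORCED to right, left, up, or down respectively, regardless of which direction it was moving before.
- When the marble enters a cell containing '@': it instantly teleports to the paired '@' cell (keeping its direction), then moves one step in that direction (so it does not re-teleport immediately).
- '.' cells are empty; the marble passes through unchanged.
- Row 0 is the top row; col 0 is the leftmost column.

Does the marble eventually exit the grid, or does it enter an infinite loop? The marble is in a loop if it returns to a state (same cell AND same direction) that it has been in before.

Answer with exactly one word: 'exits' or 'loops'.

Step 1: enter (0,8), '.' pass, move left to (0,7)
Step 2: enter (0,7), '.' pass, move left to (0,6)
Step 3: enter (0,6), '.' pass, move left to (0,5)
Step 4: enter (0,5), '.' pass, move left to (0,4)
Step 5: enter (0,4), '.' pass, move left to (0,3)
Step 6: enter (0,3), '.' pass, move left to (0,2)
Step 7: enter (0,2), '.' pass, move left to (0,1)
Step 8: enter (0,1), '.' pass, move left to (0,0)
Step 9: enter (0,0), '\' deflects left->up, move up to (-1,0)
Step 10: at (-1,0) — EXIT via top edge, pos 0

Answer: exits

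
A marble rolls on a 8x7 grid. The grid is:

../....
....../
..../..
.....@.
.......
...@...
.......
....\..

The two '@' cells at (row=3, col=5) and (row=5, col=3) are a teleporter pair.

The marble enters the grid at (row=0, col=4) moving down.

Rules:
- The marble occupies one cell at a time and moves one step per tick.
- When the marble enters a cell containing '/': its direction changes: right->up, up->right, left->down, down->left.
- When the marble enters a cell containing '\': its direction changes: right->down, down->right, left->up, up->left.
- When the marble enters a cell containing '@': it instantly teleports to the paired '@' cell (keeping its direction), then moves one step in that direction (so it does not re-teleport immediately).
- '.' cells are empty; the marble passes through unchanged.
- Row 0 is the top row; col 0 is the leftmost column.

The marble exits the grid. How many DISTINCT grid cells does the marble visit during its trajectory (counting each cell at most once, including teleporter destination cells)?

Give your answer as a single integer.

Step 1: enter (0,4), '.' pass, move down to (1,4)
Step 2: enter (1,4), '.' pass, move down to (2,4)
Step 3: enter (2,4), '/' deflects down->left, move left to (2,3)
Step 4: enter (2,3), '.' pass, move left to (2,2)
Step 5: enter (2,2), '.' pass, move left to (2,1)
Step 6: enter (2,1), '.' pass, move left to (2,0)
Step 7: enter (2,0), '.' pass, move left to (2,-1)
Step 8: at (2,-1) — EXIT via left edge, pos 2
Distinct cells visited: 7 (path length 7)

Answer: 7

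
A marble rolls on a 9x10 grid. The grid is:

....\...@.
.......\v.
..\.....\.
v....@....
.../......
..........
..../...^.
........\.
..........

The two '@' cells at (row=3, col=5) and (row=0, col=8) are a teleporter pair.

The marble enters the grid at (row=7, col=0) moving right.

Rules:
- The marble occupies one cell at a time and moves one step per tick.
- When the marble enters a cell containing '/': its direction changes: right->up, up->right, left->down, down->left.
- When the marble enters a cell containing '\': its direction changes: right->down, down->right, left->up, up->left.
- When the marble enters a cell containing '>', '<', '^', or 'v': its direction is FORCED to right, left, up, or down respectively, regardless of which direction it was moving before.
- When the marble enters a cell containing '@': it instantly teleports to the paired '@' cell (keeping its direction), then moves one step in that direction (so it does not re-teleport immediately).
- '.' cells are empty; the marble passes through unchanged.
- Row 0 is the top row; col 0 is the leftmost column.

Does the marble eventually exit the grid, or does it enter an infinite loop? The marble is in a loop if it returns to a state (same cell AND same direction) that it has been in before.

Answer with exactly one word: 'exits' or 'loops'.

Step 1: enter (7,0), '.' pass, move right to (7,1)
Step 2: enter (7,1), '.' pass, move right to (7,2)
Step 3: enter (7,2), '.' pass, move right to (7,3)
Step 4: enter (7,3), '.' pass, move right to (7,4)
Step 5: enter (7,4), '.' pass, move right to (7,5)
Step 6: enter (7,5), '.' pass, move right to (7,6)
Step 7: enter (7,6), '.' pass, move right to (7,7)
Step 8: enter (7,7), '.' pass, move right to (7,8)
Step 9: enter (7,8), '\' deflects right->down, move down to (8,8)
Step 10: enter (8,8), '.' pass, move down to (9,8)
Step 11: at (9,8) — EXIT via bottom edge, pos 8

Answer: exits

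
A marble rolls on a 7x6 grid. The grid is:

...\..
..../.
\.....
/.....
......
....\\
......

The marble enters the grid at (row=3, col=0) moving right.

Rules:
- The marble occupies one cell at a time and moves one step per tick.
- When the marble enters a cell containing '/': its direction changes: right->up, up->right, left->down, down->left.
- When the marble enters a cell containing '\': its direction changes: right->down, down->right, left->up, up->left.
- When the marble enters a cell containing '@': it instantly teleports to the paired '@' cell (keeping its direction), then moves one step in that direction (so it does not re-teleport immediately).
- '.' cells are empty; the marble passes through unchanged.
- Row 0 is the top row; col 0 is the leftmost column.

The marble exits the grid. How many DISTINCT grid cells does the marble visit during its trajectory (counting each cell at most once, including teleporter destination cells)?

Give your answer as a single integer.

Answer: 2

Derivation:
Step 1: enter (3,0), '/' deflects right->up, move up to (2,0)
Step 2: enter (2,0), '\' deflects up->left, move left to (2,-1)
Step 3: at (2,-1) — EXIT via left edge, pos 2
Distinct cells visited: 2 (path length 2)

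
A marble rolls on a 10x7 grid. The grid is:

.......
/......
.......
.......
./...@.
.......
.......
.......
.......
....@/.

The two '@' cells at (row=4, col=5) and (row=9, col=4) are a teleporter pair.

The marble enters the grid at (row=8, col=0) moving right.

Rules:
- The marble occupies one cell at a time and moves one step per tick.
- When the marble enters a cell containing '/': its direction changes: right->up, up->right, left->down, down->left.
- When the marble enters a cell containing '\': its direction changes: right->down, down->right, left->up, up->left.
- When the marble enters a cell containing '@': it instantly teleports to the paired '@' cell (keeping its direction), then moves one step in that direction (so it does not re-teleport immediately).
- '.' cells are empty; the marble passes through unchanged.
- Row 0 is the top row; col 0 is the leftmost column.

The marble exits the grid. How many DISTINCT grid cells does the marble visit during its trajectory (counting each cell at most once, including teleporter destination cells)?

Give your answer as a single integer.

Step 1: enter (8,0), '.' pass, move right to (8,1)
Step 2: enter (8,1), '.' pass, move right to (8,2)
Step 3: enter (8,2), '.' pass, move right to (8,3)
Step 4: enter (8,3), '.' pass, move right to (8,4)
Step 5: enter (8,4), '.' pass, move right to (8,5)
Step 6: enter (8,5), '.' pass, move right to (8,6)
Step 7: enter (8,6), '.' pass, move right to (8,7)
Step 8: at (8,7) — EXIT via right edge, pos 8
Distinct cells visited: 7 (path length 7)

Answer: 7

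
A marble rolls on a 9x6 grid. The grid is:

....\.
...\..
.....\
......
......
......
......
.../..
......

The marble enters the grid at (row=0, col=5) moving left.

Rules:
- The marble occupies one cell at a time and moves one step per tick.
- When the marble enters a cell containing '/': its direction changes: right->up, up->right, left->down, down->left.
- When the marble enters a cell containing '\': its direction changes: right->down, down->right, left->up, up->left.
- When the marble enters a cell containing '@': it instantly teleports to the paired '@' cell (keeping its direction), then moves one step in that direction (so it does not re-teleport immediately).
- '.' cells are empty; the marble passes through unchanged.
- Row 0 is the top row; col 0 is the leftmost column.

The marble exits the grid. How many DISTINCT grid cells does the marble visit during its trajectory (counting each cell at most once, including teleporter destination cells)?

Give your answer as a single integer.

Answer: 2

Derivation:
Step 1: enter (0,5), '.' pass, move left to (0,4)
Step 2: enter (0,4), '\' deflects left->up, move up to (-1,4)
Step 3: at (-1,4) — EXIT via top edge, pos 4
Distinct cells visited: 2 (path length 2)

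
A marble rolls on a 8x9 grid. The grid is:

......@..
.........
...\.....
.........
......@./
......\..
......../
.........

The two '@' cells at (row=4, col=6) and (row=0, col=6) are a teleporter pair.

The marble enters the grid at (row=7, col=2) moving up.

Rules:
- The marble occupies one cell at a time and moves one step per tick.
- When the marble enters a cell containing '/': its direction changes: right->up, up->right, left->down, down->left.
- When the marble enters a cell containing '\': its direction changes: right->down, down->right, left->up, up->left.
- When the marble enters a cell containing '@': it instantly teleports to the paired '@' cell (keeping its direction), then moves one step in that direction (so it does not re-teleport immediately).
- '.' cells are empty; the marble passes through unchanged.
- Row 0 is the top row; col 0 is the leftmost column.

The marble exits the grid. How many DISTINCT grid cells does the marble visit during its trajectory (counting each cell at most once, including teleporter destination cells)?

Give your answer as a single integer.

Answer: 8

Derivation:
Step 1: enter (7,2), '.' pass, move up to (6,2)
Step 2: enter (6,2), '.' pass, move up to (5,2)
Step 3: enter (5,2), '.' pass, move up to (4,2)
Step 4: enter (4,2), '.' pass, move up to (3,2)
Step 5: enter (3,2), '.' pass, move up to (2,2)
Step 6: enter (2,2), '.' pass, move up to (1,2)
Step 7: enter (1,2), '.' pass, move up to (0,2)
Step 8: enter (0,2), '.' pass, move up to (-1,2)
Step 9: at (-1,2) — EXIT via top edge, pos 2
Distinct cells visited: 8 (path length 8)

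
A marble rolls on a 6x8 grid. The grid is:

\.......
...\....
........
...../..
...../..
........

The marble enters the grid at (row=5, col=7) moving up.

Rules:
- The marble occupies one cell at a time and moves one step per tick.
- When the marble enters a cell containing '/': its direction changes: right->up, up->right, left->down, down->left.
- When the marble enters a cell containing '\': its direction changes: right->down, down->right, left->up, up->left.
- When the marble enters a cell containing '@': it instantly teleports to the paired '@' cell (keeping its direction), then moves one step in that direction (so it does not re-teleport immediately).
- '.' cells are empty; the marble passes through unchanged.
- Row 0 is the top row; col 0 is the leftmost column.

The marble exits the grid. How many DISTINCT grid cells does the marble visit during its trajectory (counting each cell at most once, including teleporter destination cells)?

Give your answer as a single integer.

Step 1: enter (5,7), '.' pass, move up to (4,7)
Step 2: enter (4,7), '.' pass, move up to (3,7)
Step 3: enter (3,7), '.' pass, move up to (2,7)
Step 4: enter (2,7), '.' pass, move up to (1,7)
Step 5: enter (1,7), '.' pass, move up to (0,7)
Step 6: enter (0,7), '.' pass, move up to (-1,7)
Step 7: at (-1,7) — EXIT via top edge, pos 7
Distinct cells visited: 6 (path length 6)

Answer: 6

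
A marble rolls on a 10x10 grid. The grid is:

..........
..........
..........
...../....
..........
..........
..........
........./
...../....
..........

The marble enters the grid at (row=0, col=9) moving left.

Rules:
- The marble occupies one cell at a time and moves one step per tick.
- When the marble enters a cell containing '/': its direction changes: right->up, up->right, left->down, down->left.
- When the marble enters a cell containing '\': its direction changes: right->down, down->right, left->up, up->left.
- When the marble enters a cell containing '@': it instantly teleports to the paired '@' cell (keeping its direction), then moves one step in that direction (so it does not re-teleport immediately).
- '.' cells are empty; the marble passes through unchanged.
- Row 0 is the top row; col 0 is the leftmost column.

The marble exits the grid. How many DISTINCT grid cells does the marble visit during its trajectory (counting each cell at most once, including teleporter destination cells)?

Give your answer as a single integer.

Step 1: enter (0,9), '.' pass, move left to (0,8)
Step 2: enter (0,8), '.' pass, move left to (0,7)
Step 3: enter (0,7), '.' pass, move left to (0,6)
Step 4: enter (0,6), '.' pass, move left to (0,5)
Step 5: enter (0,5), '.' pass, move left to (0,4)
Step 6: enter (0,4), '.' pass, move left to (0,3)
Step 7: enter (0,3), '.' pass, move left to (0,2)
Step 8: enter (0,2), '.' pass, move left to (0,1)
Step 9: enter (0,1), '.' pass, move left to (0,0)
Step 10: enter (0,0), '.' pass, move left to (0,-1)
Step 11: at (0,-1) — EXIT via left edge, pos 0
Distinct cells visited: 10 (path length 10)

Answer: 10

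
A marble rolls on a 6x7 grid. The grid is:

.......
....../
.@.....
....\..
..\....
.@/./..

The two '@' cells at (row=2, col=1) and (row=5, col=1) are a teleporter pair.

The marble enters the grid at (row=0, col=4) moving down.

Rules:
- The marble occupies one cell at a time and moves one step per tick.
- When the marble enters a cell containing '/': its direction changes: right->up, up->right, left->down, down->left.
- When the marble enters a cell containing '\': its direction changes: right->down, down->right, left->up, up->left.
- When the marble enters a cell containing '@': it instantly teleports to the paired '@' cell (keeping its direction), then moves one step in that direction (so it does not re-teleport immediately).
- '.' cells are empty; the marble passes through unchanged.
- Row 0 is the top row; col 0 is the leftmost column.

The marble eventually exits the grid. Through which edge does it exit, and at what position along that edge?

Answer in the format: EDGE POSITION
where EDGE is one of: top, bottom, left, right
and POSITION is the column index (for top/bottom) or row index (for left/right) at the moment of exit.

Answer: right 3

Derivation:
Step 1: enter (0,4), '.' pass, move down to (1,4)
Step 2: enter (1,4), '.' pass, move down to (2,4)
Step 3: enter (2,4), '.' pass, move down to (3,4)
Step 4: enter (3,4), '\' deflects down->right, move right to (3,5)
Step 5: enter (3,5), '.' pass, move right to (3,6)
Step 6: enter (3,6), '.' pass, move right to (3,7)
Step 7: at (3,7) — EXIT via right edge, pos 3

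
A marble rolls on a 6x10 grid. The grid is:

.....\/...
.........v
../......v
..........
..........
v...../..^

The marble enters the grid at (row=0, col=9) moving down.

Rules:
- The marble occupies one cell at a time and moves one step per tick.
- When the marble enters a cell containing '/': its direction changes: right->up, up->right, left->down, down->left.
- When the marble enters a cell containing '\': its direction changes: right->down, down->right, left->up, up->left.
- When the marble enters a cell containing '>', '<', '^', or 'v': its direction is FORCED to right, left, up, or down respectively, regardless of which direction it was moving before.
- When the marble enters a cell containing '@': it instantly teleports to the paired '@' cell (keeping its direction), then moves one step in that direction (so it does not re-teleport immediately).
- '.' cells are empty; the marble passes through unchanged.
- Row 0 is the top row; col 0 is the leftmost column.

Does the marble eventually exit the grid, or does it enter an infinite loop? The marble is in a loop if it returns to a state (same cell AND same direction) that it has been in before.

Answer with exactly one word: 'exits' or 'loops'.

Answer: loops

Derivation:
Step 1: enter (0,9), '.' pass, move down to (1,9)
Step 2: enter (1,9), 'v' forces down->down, move down to (2,9)
Step 3: enter (2,9), 'v' forces down->down, move down to (3,9)
Step 4: enter (3,9), '.' pass, move down to (4,9)
Step 5: enter (4,9), '.' pass, move down to (5,9)
Step 6: enter (5,9), '^' forces down->up, move up to (4,9)
Step 7: enter (4,9), '.' pass, move up to (3,9)
Step 8: enter (3,9), '.' pass, move up to (2,9)
Step 9: enter (2,9), 'v' forces up->down, move down to (3,9)
Step 10: at (3,9) dir=down — LOOP DETECTED (seen before)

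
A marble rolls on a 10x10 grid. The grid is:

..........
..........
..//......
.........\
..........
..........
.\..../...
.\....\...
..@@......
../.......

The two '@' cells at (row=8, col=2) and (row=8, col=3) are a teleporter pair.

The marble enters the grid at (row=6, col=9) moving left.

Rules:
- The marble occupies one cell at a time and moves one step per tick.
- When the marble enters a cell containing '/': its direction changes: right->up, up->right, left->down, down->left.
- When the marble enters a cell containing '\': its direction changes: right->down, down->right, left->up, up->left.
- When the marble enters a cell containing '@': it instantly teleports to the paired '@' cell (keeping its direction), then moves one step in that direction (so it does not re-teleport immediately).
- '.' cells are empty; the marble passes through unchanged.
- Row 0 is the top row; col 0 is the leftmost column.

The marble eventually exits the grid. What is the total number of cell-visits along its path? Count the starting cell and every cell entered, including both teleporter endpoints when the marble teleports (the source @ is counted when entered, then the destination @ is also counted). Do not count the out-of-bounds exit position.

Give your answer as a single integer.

Step 1: enter (6,9), '.' pass, move left to (6,8)
Step 2: enter (6,8), '.' pass, move left to (6,7)
Step 3: enter (6,7), '.' pass, move left to (6,6)
Step 4: enter (6,6), '/' deflects left->down, move down to (7,6)
Step 5: enter (7,6), '\' deflects down->right, move right to (7,7)
Step 6: enter (7,7), '.' pass, move right to (7,8)
Step 7: enter (7,8), '.' pass, move right to (7,9)
Step 8: enter (7,9), '.' pass, move right to (7,10)
Step 9: at (7,10) — EXIT via right edge, pos 7
Path length (cell visits): 8

Answer: 8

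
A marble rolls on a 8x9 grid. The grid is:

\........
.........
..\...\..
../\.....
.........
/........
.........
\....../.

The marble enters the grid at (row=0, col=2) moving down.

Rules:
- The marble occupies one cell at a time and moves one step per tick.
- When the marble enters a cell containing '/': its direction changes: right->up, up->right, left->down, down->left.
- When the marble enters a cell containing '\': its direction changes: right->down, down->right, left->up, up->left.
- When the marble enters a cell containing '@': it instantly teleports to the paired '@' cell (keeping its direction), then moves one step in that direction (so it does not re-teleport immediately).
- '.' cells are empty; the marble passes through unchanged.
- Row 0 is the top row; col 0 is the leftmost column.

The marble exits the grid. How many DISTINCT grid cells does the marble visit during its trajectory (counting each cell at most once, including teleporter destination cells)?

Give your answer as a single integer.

Answer: 12

Derivation:
Step 1: enter (0,2), '.' pass, move down to (1,2)
Step 2: enter (1,2), '.' pass, move down to (2,2)
Step 3: enter (2,2), '\' deflects down->right, move right to (2,3)
Step 4: enter (2,3), '.' pass, move right to (2,4)
Step 5: enter (2,4), '.' pass, move right to (2,5)
Step 6: enter (2,5), '.' pass, move right to (2,6)
Step 7: enter (2,6), '\' deflects right->down, move down to (3,6)
Step 8: enter (3,6), '.' pass, move down to (4,6)
Step 9: enter (4,6), '.' pass, move down to (5,6)
Step 10: enter (5,6), '.' pass, move down to (6,6)
Step 11: enter (6,6), '.' pass, move down to (7,6)
Step 12: enter (7,6), '.' pass, move down to (8,6)
Step 13: at (8,6) — EXIT via bottom edge, pos 6
Distinct cells visited: 12 (path length 12)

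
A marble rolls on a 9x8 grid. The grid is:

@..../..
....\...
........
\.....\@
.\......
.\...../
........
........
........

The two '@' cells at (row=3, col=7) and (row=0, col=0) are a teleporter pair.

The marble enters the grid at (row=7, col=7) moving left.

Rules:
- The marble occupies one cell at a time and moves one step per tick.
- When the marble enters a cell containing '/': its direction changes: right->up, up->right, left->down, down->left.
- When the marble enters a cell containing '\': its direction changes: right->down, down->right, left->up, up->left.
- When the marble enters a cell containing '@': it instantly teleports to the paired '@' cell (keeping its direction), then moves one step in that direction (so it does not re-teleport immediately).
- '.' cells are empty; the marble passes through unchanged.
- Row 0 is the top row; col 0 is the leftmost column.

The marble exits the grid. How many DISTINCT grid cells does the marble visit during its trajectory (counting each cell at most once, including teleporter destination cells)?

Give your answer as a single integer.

Answer: 8

Derivation:
Step 1: enter (7,7), '.' pass, move left to (7,6)
Step 2: enter (7,6), '.' pass, move left to (7,5)
Step 3: enter (7,5), '.' pass, move left to (7,4)
Step 4: enter (7,4), '.' pass, move left to (7,3)
Step 5: enter (7,3), '.' pass, move left to (7,2)
Step 6: enter (7,2), '.' pass, move left to (7,1)
Step 7: enter (7,1), '.' pass, move left to (7,0)
Step 8: enter (7,0), '.' pass, move left to (7,-1)
Step 9: at (7,-1) — EXIT via left edge, pos 7
Distinct cells visited: 8 (path length 8)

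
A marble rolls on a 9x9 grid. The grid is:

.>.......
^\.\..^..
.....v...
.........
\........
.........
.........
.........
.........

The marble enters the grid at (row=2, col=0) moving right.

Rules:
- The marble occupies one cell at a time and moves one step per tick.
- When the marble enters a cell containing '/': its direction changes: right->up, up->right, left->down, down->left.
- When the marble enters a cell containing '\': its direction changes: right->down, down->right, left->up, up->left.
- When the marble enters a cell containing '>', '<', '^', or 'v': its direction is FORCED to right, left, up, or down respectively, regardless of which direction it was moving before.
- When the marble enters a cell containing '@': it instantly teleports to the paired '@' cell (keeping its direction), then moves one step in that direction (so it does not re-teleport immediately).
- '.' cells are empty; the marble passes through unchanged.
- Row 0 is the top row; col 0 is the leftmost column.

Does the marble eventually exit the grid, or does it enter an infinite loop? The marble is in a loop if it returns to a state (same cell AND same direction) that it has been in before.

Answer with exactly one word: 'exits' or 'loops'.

Step 1: enter (2,0), '.' pass, move right to (2,1)
Step 2: enter (2,1), '.' pass, move right to (2,2)
Step 3: enter (2,2), '.' pass, move right to (2,3)
Step 4: enter (2,3), '.' pass, move right to (2,4)
Step 5: enter (2,4), '.' pass, move right to (2,5)
Step 6: enter (2,5), 'v' forces right->down, move down to (3,5)
Step 7: enter (3,5), '.' pass, move down to (4,5)
Step 8: enter (4,5), '.' pass, move down to (5,5)
Step 9: enter (5,5), '.' pass, move down to (6,5)
Step 10: enter (6,5), '.' pass, move down to (7,5)
Step 11: enter (7,5), '.' pass, move down to (8,5)
Step 12: enter (8,5), '.' pass, move down to (9,5)
Step 13: at (9,5) — EXIT via bottom edge, pos 5

Answer: exits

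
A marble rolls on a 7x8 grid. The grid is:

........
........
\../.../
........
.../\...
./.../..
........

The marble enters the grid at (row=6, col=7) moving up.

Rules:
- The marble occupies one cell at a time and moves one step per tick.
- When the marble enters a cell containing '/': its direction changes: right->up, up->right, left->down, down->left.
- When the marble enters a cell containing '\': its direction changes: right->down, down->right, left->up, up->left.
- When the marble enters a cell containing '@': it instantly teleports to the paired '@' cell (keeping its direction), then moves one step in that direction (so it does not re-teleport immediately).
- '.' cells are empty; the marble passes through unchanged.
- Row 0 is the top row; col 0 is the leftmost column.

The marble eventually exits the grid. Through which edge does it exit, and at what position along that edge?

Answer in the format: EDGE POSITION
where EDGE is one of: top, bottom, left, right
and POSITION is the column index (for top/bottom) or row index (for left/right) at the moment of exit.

Answer: right 2

Derivation:
Step 1: enter (6,7), '.' pass, move up to (5,7)
Step 2: enter (5,7), '.' pass, move up to (4,7)
Step 3: enter (4,7), '.' pass, move up to (3,7)
Step 4: enter (3,7), '.' pass, move up to (2,7)
Step 5: enter (2,7), '/' deflects up->right, move right to (2,8)
Step 6: at (2,8) — EXIT via right edge, pos 2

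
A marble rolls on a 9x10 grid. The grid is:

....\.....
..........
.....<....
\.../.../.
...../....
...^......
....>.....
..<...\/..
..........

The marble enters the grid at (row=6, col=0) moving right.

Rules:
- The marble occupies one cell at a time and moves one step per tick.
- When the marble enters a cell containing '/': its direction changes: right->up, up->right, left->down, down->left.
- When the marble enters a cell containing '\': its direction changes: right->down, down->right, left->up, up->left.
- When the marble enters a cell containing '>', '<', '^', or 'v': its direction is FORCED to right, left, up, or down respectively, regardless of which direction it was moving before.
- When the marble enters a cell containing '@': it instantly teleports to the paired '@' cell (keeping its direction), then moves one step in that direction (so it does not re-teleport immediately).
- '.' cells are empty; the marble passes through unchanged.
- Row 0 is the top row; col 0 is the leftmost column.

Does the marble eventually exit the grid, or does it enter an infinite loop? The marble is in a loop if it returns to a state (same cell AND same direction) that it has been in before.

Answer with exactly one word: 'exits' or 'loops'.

Step 1: enter (6,0), '.' pass, move right to (6,1)
Step 2: enter (6,1), '.' pass, move right to (6,2)
Step 3: enter (6,2), '.' pass, move right to (6,3)
Step 4: enter (6,3), '.' pass, move right to (6,4)
Step 5: enter (6,4), '>' forces right->right, move right to (6,5)
Step 6: enter (6,5), '.' pass, move right to (6,6)
Step 7: enter (6,6), '.' pass, move right to (6,7)
Step 8: enter (6,7), '.' pass, move right to (6,8)
Step 9: enter (6,8), '.' pass, move right to (6,9)
Step 10: enter (6,9), '.' pass, move right to (6,10)
Step 11: at (6,10) — EXIT via right edge, pos 6

Answer: exits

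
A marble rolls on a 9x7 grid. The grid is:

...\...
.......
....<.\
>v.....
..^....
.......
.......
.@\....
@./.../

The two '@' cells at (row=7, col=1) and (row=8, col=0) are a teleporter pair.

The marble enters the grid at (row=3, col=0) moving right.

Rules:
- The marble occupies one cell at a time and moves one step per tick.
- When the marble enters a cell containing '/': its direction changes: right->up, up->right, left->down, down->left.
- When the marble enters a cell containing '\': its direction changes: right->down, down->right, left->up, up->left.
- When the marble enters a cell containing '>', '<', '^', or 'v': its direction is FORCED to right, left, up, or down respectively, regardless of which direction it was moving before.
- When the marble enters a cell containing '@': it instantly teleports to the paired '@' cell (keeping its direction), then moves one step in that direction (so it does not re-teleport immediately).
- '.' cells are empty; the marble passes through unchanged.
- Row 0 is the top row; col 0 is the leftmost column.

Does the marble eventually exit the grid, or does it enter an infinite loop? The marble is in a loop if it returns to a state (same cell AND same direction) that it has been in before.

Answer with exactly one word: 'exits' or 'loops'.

Answer: exits

Derivation:
Step 1: enter (3,0), '>' forces right->right, move right to (3,1)
Step 2: enter (3,1), 'v' forces right->down, move down to (4,1)
Step 3: enter (4,1), '.' pass, move down to (5,1)
Step 4: enter (5,1), '.' pass, move down to (6,1)
Step 5: enter (6,1), '.' pass, move down to (7,1)
Step 6: enter (7,1), '@' teleport (7,1)->(8,0), also enter (8,0), move down to (9,0)
Step 7: at (9,0) — EXIT via bottom edge, pos 0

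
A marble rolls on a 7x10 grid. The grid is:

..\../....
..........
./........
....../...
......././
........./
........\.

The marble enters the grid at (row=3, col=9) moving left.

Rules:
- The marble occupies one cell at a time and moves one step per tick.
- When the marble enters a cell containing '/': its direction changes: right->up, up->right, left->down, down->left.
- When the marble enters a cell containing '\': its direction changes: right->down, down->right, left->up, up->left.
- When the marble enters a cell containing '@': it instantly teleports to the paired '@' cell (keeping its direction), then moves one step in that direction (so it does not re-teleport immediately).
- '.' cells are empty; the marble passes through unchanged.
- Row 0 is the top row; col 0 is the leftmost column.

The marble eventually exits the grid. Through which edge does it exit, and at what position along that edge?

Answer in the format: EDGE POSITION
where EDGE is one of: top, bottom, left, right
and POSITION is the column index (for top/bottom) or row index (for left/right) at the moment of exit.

Answer: bottom 6

Derivation:
Step 1: enter (3,9), '.' pass, move left to (3,8)
Step 2: enter (3,8), '.' pass, move left to (3,7)
Step 3: enter (3,7), '.' pass, move left to (3,6)
Step 4: enter (3,6), '/' deflects left->down, move down to (4,6)
Step 5: enter (4,6), '.' pass, move down to (5,6)
Step 6: enter (5,6), '.' pass, move down to (6,6)
Step 7: enter (6,6), '.' pass, move down to (7,6)
Step 8: at (7,6) — EXIT via bottom edge, pos 6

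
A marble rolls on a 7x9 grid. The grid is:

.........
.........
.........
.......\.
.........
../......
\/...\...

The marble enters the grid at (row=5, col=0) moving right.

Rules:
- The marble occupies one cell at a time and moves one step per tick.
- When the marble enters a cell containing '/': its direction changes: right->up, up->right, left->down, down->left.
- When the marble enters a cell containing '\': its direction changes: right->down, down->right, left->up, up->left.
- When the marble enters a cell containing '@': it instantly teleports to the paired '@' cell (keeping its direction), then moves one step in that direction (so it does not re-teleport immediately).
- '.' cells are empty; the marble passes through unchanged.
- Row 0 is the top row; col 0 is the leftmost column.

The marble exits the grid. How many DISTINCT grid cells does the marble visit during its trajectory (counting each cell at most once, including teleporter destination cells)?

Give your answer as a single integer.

Step 1: enter (5,0), '.' pass, move right to (5,1)
Step 2: enter (5,1), '.' pass, move right to (5,2)
Step 3: enter (5,2), '/' deflects right->up, move up to (4,2)
Step 4: enter (4,2), '.' pass, move up to (3,2)
Step 5: enter (3,2), '.' pass, move up to (2,2)
Step 6: enter (2,2), '.' pass, move up to (1,2)
Step 7: enter (1,2), '.' pass, move up to (0,2)
Step 8: enter (0,2), '.' pass, move up to (-1,2)
Step 9: at (-1,2) — EXIT via top edge, pos 2
Distinct cells visited: 8 (path length 8)

Answer: 8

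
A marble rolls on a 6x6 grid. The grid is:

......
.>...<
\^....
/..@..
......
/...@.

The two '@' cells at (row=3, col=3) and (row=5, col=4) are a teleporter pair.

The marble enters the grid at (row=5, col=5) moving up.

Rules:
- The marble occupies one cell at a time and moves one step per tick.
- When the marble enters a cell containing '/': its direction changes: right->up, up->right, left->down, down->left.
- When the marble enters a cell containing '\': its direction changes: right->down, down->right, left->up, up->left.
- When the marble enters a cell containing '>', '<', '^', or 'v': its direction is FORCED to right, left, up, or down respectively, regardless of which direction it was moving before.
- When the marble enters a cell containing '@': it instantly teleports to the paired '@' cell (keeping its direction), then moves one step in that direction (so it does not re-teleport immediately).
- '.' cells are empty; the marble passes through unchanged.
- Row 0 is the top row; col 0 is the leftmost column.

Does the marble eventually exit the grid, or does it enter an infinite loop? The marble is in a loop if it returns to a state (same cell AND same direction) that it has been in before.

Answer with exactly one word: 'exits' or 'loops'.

Step 1: enter (5,5), '.' pass, move up to (4,5)
Step 2: enter (4,5), '.' pass, move up to (3,5)
Step 3: enter (3,5), '.' pass, move up to (2,5)
Step 4: enter (2,5), '.' pass, move up to (1,5)
Step 5: enter (1,5), '<' forces up->left, move left to (1,4)
Step 6: enter (1,4), '.' pass, move left to (1,3)
Step 7: enter (1,3), '.' pass, move left to (1,2)
Step 8: enter (1,2), '.' pass, move left to (1,1)
Step 9: enter (1,1), '>' forces left->right, move right to (1,2)
Step 10: enter (1,2), '.' pass, move right to (1,3)
Step 11: enter (1,3), '.' pass, move right to (1,4)
Step 12: enter (1,4), '.' pass, move right to (1,5)
Step 13: enter (1,5), '<' forces right->left, move left to (1,4)
Step 14: at (1,4) dir=left — LOOP DETECTED (seen before)

Answer: loops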